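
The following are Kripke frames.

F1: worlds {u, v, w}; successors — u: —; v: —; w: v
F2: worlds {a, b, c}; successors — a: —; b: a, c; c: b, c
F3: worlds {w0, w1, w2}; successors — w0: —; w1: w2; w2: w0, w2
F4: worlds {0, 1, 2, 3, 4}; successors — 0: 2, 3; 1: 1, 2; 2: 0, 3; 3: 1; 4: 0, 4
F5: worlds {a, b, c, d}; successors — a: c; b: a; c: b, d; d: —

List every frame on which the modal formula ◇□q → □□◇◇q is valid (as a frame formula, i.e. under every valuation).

F1

This is the axiom for a generalized confluence (Geach) condition; its first-order frame correspondent is ∀x ∀y ∀z ((xRy ∧ xR²z) → ∃w (yRw ∧ zR²w)).
F1: ✓.
F2: fails — bRa, bR²b but no w with aRw and bR²w.
F3: fails — w1Rw2, w1R²w0 but no w with w2Rw and w0R²w.
F4: fails — 0R2, 0R²3 but no w with 2Rw and 3R²w.
F5: fails — aRc, aR²b but no w with cRw and bR²w.
Valid on: F1.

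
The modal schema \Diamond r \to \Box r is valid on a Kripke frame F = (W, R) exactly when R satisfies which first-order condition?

partial functionality

Suppose ◇r→□r is valid. Take Rxy, Rxz and set V(r)={y}. Then ◇r at x, so □r at x, so r at z, i.e. z=y.
Conversely, on a frame with partial functionality the schema holds at every world under every valuation.
Frame condition: \forall x \forall y \forall z (Rxy \wedge Rxz \to y = z).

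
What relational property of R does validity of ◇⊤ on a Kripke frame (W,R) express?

This schema is equivalent to the D axiom □r → ◇r.
Its frame correspondent is seriality — ∀x ∃y Rxy.

seriality: ∀x ∃y Rxy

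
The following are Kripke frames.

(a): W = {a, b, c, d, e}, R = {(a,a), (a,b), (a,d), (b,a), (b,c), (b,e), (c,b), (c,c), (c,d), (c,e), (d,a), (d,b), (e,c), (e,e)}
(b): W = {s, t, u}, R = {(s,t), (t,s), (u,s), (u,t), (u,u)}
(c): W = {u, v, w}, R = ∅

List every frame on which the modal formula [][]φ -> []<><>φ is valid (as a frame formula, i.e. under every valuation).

This is the axiom for a generalized confluence (Geach) condition; its first-order frame correspondent is forall x forall z (xRz -> exists w (x R^2 w & z R^2 w)).
(a): holds.
(b): fails — sRt but no w with sR²w and tR²w.
(c): holds.

(a), (c)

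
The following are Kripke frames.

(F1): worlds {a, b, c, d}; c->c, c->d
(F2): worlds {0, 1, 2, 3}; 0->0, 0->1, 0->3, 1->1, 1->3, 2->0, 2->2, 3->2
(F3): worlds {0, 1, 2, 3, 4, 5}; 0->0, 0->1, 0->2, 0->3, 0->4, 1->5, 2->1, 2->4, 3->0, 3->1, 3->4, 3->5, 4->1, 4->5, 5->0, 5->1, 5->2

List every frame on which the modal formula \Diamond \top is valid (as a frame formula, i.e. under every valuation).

(F2), (F3)

This is the axiom for seriality; its first-order frame correspondent is \forall x \exists y Rxy.
(F1): fails — world a has no successor.
(F2): ✓.
(F3): ✓.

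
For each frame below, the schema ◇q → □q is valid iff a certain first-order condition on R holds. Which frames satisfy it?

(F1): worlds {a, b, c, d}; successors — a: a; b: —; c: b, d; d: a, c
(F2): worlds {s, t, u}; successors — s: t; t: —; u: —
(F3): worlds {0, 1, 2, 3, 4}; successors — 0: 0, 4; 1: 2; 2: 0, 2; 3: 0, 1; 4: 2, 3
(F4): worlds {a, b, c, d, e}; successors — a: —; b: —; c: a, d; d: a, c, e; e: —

This is the axiom for partial functionality; its first-order frame correspondent is ∀x ∀y ∀z (Rxy ∧ Rxz → y = z).
(F1): fails — c sees both b and d.
(F2): holds.
(F3): fails — 0 sees both 0 and 4.
(F4): fails — c sees both a and d.
Valid on: (F2).

(F2)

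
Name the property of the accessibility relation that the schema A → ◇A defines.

reflexivity: ∀x Rxx

This schema is equivalent to the T axiom □A → A.
It corresponds to reflexivity: ∀x Rxx.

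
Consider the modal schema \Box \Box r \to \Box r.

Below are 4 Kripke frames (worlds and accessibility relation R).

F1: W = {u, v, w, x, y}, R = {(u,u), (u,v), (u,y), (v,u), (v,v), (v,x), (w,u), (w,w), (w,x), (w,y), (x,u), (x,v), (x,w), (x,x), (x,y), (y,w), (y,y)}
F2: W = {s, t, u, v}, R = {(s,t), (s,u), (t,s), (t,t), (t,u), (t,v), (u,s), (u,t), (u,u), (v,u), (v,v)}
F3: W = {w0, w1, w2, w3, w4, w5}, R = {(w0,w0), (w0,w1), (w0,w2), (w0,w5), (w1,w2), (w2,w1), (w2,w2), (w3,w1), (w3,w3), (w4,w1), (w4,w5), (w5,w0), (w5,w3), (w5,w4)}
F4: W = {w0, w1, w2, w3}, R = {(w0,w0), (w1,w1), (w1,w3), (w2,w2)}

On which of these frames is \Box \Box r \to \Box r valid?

F1, F2, F4

The schema corresponds to density: \forall x \forall y (Rxy \to \exists z (Rxz \wedge Rzy)).
F1: condition met.
F2: condition met.
F3: fails — Rw4w5 but no z with Rw4z and Rzw5.
F4: condition met.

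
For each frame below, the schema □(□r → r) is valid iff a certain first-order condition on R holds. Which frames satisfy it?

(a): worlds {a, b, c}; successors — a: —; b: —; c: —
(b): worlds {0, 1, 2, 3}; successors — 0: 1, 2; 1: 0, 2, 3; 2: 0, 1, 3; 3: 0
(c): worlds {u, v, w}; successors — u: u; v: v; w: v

The schema corresponds to shift-reflexivity: ∀x ∀y (Rxy → Ryy).
(a): satisfies the condition.
(b): fails — R10 but not R00.
(c): satisfies the condition.

(a), (c)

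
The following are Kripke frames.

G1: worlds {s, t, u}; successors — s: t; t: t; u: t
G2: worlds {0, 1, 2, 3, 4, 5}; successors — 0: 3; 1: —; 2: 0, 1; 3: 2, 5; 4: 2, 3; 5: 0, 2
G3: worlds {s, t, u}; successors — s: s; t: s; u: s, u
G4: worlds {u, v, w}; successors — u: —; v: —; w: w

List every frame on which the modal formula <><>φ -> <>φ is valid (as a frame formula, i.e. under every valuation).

Frame correspondent (Sahlqvist): forall x forall y forall z (Rxy & Ryz -> Rxz) — i.e. transitivity.
G1: ✓.
G2: fails — R32 and R20 but not R30.
G3: ✓.
G4: ✓.
Valid on: G1, G3, G4.

G1, G3, G4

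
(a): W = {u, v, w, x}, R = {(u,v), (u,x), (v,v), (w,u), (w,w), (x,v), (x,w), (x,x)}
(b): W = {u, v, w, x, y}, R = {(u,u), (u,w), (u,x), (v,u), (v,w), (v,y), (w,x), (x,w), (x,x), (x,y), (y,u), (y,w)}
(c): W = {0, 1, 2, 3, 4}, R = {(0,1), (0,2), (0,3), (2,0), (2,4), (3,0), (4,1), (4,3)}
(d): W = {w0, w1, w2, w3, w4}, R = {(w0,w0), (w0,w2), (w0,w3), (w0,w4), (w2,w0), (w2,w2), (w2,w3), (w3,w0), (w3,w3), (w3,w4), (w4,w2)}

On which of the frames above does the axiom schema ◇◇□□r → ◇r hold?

(b), (d)

This is the axiom for a generalized confluence (Geach) condition; its first-order frame correspondent is ∀x ∀y (xR²y → ∃w (yR²w ∧ xRw)).
(a): fails — wR²v but no t with vR²t and wRt.
(b): holds.
(c): fails — 0R²0 but no w with 0R²w and 0Rw.
(d): holds.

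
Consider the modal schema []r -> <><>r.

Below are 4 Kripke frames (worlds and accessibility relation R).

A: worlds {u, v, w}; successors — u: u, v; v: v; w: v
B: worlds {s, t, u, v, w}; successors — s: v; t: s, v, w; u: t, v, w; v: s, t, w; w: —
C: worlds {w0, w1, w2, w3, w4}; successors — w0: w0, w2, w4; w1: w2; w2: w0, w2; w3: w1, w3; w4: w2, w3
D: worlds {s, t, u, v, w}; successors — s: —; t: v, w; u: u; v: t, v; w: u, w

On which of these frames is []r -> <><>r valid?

This is the axiom for a generalized confluence (Geach) condition; its first-order frame correspondent is forall x exists w (xRw & x R^2 w).
A: condition met.
B: fails — at s but no w* with sRw* and sR²w*.
C: condition met.
D: fails — at s but no w* with sRw* and sR²w*.
Valid on: A, C.

A, C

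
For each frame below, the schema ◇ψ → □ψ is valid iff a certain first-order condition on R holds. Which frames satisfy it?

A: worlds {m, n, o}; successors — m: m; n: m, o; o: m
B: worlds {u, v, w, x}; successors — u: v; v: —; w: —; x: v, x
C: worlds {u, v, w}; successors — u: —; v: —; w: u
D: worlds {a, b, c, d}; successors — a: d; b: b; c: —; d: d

This is the axiom for partial functionality; its first-order frame correspondent is ∀x ∀y ∀z (Rxy ∧ Rxz → y = z).
A: fails — n sees both m and o.
B: fails — x sees both v and x.
C: ✓.
D: ✓.
Valid on: C, D.

C, D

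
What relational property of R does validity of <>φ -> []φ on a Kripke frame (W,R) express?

partial functionality: forall x forall y forall z (Rxy & Rxz -> y = z)

Suppose ◇φ→□φ is valid. Take Rxy, Rxz and set V(φ)={y}. Then ◇φ at x, so □φ at x, so φ at z, i.e. z=y.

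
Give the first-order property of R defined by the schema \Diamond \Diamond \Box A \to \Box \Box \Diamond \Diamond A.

This is a Sahlqvist (Geach-type) schema ◇^2□^1A → □^2◇^2A.
Minimal-valuation argument: fix x; take any y with xR^2y and any z with xR^2z. Set V(A) to the set of worlds R-reachable from y in exactly 1 step. Then □^1A holds at y, so the antecedent holds at x; validity forces ◇^2A at z, giving a w with zR^2w and yR^1w.
First-order correspondent: \forall x \forall y \forall z ((x R^2 y \wedge x R^2 z) \to \exists w (yRw \wedge z R^2 w)).

\forall x \forall y \forall z ((x R^2 y \wedge x R^2 z) \to \exists w (yRw \wedge z R^2 w))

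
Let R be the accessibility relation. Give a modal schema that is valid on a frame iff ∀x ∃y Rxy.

□r → ◇r

This is seriality; the standard corresponding axiom is D: □r → ◇r.
Suppose □r→◇r is valid. At any x set V(r)=W. Then □r at x, so ◇r at x, so x has a successor.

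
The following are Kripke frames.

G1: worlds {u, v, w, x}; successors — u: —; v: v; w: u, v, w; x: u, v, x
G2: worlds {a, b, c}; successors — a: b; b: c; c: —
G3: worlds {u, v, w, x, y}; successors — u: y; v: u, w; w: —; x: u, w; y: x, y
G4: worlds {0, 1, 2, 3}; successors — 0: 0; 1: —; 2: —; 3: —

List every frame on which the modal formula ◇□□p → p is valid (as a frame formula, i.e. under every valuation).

This is the axiom for a generalized confluence (Geach) condition; its first-order frame correspondent is ∀x ∀y (xRy → ∃w (yR²w ∧ x = w)).
G1: fails — wRu but no t with uR²t and w=t.
G2: fails — aRb but no w with bR²w and a=w.
G3: fails — vRu but no t with uR²t and v=t.
G4: holds.

G4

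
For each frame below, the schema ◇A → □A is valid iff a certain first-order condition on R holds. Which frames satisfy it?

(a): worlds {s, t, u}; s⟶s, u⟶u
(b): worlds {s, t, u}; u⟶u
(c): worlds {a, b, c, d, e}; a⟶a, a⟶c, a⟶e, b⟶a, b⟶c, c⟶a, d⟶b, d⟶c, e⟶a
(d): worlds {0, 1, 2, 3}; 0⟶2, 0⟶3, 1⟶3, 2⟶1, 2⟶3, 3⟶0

(a), (b)

Frame correspondent (Sahlqvist): ∀x ∀y ∀z (Rxy ∧ Rxz → y = z) — i.e. partial functionality.
(a): holds.
(b): holds.
(c): fails — a sees both a and c.
(d): fails — 0 sees both 2 and 3.
Valid on: (a), (b).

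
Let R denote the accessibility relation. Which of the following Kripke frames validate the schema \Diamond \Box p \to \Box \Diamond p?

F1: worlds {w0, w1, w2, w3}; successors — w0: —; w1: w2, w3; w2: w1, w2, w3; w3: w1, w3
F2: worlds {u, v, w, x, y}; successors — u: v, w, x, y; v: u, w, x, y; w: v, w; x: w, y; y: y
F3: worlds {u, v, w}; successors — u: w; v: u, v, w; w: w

Frame correspondent (Sahlqvist): \forall x \forall y \forall z (Rxy \wedge Rxz \to \exists w (Ryw \wedge Rzw)) — i.e. convergence.
F1: ✓.
F2: fails — Ruw and Ruy but w and y have no common successor.
F3: ✓.

F1, F3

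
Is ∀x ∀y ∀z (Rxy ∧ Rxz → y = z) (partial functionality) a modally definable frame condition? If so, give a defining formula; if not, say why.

Yes, by ◇q → □q

The condition is partial functionality. A defining modal formula is ◇q → □q.
Suppose ◇q→□q is valid. Take Rxy, Rxz and set V(q)={y}. Then ◇q at x, so □q at x, so q at z, i.e. z=y.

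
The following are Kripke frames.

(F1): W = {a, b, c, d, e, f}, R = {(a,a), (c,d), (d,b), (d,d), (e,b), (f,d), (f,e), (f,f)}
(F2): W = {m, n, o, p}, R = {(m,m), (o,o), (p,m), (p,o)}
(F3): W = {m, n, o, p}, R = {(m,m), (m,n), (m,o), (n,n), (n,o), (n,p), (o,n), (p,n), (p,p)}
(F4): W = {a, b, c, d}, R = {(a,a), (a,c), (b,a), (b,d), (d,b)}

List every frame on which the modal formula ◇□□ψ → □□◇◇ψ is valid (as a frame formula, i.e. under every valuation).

This is the axiom for a generalized confluence (Geach) condition; its first-order frame correspondent is ∀x ∀y ∀z ((xRy ∧ xR²z) → ∃w (yR²w ∧ zR²w)).
(F1): fails — cRd, cR²b but no w with dR²w and bR²w.
(F2): fails — pRm, pR²o but no w with mR²w and oR²w.
(F3): condition met.
(F4): fails — aRa, aR²c but no w with aR²w and cR²w.
Valid on: (F3).

(F3)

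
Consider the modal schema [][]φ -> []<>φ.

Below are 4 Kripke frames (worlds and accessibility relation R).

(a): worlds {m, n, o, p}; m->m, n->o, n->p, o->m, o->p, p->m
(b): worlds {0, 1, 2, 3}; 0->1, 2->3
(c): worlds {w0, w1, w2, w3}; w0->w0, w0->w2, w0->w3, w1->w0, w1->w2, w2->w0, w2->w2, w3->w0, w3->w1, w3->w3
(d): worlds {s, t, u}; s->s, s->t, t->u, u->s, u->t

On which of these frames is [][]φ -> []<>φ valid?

(a), (c), (d)

This is the axiom for a generalized confluence (Geach) condition; its first-order frame correspondent is forall x forall z (xRz -> exists w (x R^2 w & zRw)).
(a): holds.
(b): fails — 0R1 but no w with 0R²w and 1Rw.
(c): holds.
(d): holds.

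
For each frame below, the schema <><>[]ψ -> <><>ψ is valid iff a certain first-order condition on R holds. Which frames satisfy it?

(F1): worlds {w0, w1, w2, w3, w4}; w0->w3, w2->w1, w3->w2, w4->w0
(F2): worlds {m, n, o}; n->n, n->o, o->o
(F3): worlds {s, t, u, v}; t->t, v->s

(F2), (F3)

Frame correspondent (Sahlqvist): forall x forall y (x R^2 y -> exists w (yRw & x R^2 w)) — i.e. a generalized confluence (Geach) condition.
(F1): fails — w0R²w2 but no w with w2Rw and w0R²w.
(F2): ✓.
(F3): ✓.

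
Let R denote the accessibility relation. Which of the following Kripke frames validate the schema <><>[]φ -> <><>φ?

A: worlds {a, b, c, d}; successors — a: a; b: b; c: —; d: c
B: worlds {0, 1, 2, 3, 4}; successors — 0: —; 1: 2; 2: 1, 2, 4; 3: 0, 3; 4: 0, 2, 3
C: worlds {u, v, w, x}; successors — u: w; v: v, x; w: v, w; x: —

A

Frame correspondent (Sahlqvist): forall x forall y (x R^2 y -> exists w (yRw & x R^2 w)) — i.e. a generalized confluence (Geach) condition.
A: condition met.
B: fails — 2R²0 but no w with 0Rw and 2R²w.
C: fails — vR²x but no t with xRt and vR²t.
Valid on: A.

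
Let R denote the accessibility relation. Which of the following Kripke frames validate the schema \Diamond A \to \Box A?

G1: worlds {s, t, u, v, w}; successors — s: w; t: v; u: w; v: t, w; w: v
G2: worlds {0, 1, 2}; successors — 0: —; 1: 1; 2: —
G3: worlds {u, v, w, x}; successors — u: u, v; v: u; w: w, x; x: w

G2

Frame correspondent (Sahlqvist): \forall x \forall y \forall z (Rxy \wedge Rxz \to y = z) — i.e. partial functionality.
G1: fails — v sees both t and w.
G2: holds.
G3: fails — u sees both u and v.
Valid on: G2.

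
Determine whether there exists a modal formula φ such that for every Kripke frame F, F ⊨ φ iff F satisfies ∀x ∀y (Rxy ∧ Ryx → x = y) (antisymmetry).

If a class were modally definable it would be closed under surjective bounded morphisms (Goldblatt–Thomason).
The 6-cycle (worlds s,t,u,v,w,x with s→t→u→v→w→x→s) is antisymmetric. Sending even-indexed worlds to • and odd-indexed worlds to ∘ is a surjective bounded morphism onto the two-world frame with •↔∘, which is not antisymmetric.
So no modal formula (or set of formulas) defines exactly the antisymmetric frames.

Not definable by any modal formula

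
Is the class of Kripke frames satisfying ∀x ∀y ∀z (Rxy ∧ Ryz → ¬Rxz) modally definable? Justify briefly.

Any modally definable frame class is closed under surjective bounded morphisms.
The 3-cycle (worlds w0,w1,w2 with w0→w1→w2→w0) is intransitive. Mapping every world to a single reflexive point • is a surjective bounded morphism; the reflexive point is not intransitive (R••∧R•• but R••).
Hence intransitivity is not modally definable.

Not modally definable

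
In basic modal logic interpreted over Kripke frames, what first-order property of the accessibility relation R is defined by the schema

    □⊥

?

□⊥ is valid iff no world has any successor (otherwise □⊥ fails at any world with one).

Emptiness of R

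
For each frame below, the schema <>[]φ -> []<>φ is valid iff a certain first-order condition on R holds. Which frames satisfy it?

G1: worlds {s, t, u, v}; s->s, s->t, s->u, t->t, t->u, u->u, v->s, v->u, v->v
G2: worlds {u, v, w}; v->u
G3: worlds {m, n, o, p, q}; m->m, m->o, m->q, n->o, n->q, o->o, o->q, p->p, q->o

Frame correspondent (Sahlqvist): forall x forall y forall z (Rxy & Rxz -> exists w (Ryw & Rzw)) — i.e. convergence.
G1: holds.
G2: fails — Rvu and Rvu but u and u have no common successor.
G3: holds.

G1, G3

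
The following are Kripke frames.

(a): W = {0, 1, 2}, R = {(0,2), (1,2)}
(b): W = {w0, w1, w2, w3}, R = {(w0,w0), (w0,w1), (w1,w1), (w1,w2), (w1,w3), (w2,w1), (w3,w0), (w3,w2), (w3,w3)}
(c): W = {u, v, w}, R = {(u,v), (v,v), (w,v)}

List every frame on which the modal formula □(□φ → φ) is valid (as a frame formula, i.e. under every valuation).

The schema corresponds to shift-reflexivity: ∀x ∀y (Rxy → Ryy).
(a): fails — R12 but not R22.
(b): fails — Rw1w2 but not Rw2w2.
(c): ✓.
Valid on: (c).

(c)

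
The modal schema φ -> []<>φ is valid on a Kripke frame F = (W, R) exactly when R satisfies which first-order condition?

This schema is the B axiom.
It corresponds to symmetry: forall x forall y (Rxy -> Ryx).

symmetry: forall x forall y (Rxy -> Ryx)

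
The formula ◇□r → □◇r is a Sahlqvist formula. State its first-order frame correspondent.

This is the .2 axiom.
It corresponds to convergence: ∀x ∀y ∀z (Rxy ∧ Rxz → ∃w (Ryw ∧ Rzw)).

Convergence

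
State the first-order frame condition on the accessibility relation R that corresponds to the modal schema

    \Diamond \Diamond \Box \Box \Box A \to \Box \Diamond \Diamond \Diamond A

This is a Sahlqvist (Geach-type) schema ◇^2□^3A → □^1◇^3A.
First-order correspondent: \forall x \forall y \forall z ((x R^2 y \wedge xRz) \to \exists w (y R^3 w \wedge z R^3 w)).

\forall x \forall y \forall z ((x R^2 y \wedge xRz) \to \exists w (y R^3 w \wedge z R^3 w))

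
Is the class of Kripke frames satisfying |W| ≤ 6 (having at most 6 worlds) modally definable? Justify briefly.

Not modally definable

If a class were modally definable it would be closed under disjoint unions (Goldblatt–Thomason).
Any modal formula valid on each of 7 disjoint one-world frames is valid on their disjoint union (validity is preserved under disjoint unions). Each one-world frame has |W|=1≤6, but the union has |W|=7.
So no modal formula (or set of formulas) defines exactly the |W|≤6 frames.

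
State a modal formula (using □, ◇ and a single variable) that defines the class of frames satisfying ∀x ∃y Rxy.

□ψ → ◇ψ

A defining formula is □ψ → ◇ψ (the D axiom).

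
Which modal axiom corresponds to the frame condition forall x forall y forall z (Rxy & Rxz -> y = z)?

◇s → □s

A defining formula is ◇s → □s (the CD axiom).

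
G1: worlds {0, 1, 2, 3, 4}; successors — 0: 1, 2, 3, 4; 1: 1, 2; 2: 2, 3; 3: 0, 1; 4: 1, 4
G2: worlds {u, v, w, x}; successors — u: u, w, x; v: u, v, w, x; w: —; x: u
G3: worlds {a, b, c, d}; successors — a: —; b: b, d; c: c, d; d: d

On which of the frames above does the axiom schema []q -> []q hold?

G1, G2, G3

Frame correspondent (Sahlqvist): forall x forall z (xRz -> exists w (xRw & z = w)) — i.e. a generalized confluence (Geach) condition.
G1: ✓.
G2: ✓.
G3: ✓.
Valid on: G1, G2, G3.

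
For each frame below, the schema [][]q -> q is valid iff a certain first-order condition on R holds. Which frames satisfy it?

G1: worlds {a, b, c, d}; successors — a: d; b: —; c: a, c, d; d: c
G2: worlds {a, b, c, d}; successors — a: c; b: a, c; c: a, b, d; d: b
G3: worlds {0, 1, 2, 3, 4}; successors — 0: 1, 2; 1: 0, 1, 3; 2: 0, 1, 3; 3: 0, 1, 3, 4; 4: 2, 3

G3

Frame correspondent (Sahlqvist): forall x exists w (x R^2 w & x = w) — i.e. a generalized confluence (Geach) condition.
G1: fails — at a but no w with aR²w and a=w.
G2: fails — at d but no w with dR²w and d=w.
G3: condition met.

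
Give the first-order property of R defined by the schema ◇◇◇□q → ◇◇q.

This is a Sahlqvist (Geach-type) schema ◇^3□^1q → □^0◇^2q.
First-order correspondent: ∀x ∀y (xR³y → ∃w (yRw ∧ xR²w)).

∀x ∀y (xR³y → ∃w (yRw ∧ xR²w))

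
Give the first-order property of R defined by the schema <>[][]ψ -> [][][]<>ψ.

forall x forall y forall z ((xRy & x R^3 z) -> exists w (y R^2 w & zRw))

This is a Sahlqvist (Geach-type) schema ◇^1□^2ψ → □^3◇^1ψ.
Minimal-valuation argument: fix x; take any y with xR^1y and any z with xR^3z. Set V(ψ) to the set of worlds R-reachable from y in exactly 2 steps. Then □^2ψ holds at y, so the antecedent holds at x; validity forces ◇^1ψ at z, giving a w with zR^1w and yR^2w.
First-order correspondent: forall x forall y forall z ((xRy & x R^3 z) -> exists w (y R^2 w & zRw)).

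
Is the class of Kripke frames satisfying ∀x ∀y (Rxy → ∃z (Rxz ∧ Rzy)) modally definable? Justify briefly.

Yes, by □□r → □r

This is a Sahlqvist condition; the C4 axiom □□r → □r defines it.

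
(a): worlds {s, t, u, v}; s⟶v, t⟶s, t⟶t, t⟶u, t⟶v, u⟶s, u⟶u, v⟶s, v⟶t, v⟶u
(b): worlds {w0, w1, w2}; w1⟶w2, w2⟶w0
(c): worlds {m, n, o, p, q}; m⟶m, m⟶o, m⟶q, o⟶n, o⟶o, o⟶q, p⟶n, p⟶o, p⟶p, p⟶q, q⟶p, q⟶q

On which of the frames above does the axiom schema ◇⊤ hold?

(a)

This is the axiom for seriality; its first-order frame correspondent is ∀x ∃y Rxy.
(a): condition met.
(b): fails — world w0 has no successor.
(c): fails — world n has no successor.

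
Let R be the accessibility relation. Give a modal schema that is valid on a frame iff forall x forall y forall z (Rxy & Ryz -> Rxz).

The condition is transitivity. The 4 schema □r → □□r defines it.

□r → □□r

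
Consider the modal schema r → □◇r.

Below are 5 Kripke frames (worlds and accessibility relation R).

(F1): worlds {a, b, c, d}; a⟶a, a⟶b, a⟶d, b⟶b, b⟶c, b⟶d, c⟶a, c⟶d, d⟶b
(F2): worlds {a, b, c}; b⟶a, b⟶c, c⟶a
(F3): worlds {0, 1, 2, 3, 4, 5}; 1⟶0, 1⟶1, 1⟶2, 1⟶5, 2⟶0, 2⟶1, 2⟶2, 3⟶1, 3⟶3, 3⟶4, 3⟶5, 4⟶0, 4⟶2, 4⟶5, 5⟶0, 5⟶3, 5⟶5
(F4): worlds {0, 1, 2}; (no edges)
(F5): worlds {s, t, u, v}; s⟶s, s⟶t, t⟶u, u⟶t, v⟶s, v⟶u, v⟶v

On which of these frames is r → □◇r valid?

Frame correspondent (Sahlqvist): ∀x ∀y (Rxy → Ryx) — i.e. symmetry.
(F1): fails — Rbc but not Rcb.
(F2): fails — Rca but not Rac.
(F3): fails — R10 but not R01.
(F4): holds.
(F5): fails — Rvu but not Ruv.
Valid on: (F4).

(F4)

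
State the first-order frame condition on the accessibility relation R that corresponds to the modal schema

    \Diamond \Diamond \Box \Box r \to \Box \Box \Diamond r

This is a Sahlqvist (Geach-type) schema ◇^2□^2r → □^2◇^1r.
Minimal-valuation argument: fix x; take any y with xR^2y and any z with xR^2z. Set V(r) to the set of worlds R-reachable from y in exactly 2 steps. Then □^2r holds at y, so the antecedent holds at x; validity forces ◇^1r at z, giving a w with zR^1w and yR^2w.
First-order correspondent: \forall x \forall y \forall z ((x R^2 y \wedge x R^2 z) \to \exists w (y R^2 w \wedge zRw)).

\forall x \forall y \forall z ((x R^2 y \wedge x R^2 z) \to \exists w (y R^2 w \wedge zRw))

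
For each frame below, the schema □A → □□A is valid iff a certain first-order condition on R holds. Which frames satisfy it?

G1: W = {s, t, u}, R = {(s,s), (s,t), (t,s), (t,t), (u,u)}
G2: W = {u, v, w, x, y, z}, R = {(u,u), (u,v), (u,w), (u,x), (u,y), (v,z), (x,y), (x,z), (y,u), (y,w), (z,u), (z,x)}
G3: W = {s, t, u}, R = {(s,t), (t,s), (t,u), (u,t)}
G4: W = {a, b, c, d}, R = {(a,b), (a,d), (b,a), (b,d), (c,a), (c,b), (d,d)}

G1

This is the axiom for transitivity; its first-order frame correspondent is ∀x ∀y ∀z (Rxy ∧ Ryz → Rxz).
G1: holds.
G2: fails — Ruv and Rvz but not Ruz.
G3: fails — Rtu and Rut but not Rtt.
G4: fails — Rab and Rba but not Raa.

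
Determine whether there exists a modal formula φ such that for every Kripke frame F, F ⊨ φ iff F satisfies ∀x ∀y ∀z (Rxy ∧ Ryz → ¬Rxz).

Modal frame validity is preserved under surjective bounded morphisms.
The 3-cycle (worlds s,t,u with s→t→u→s) is intransitive. Mapping every world to a single reflexive point • is a surjective bounded morphism; the reflexive point is not intransitive (R••∧R•• but R••).
Hence intransitivity is not modally definable.

No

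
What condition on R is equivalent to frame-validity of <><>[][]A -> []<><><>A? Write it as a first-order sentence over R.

This is a Sahlqvist (Geach-type) schema ◇^2□^2A → □^1◇^3A.
Minimal-valuation argument: fix x; take any y with xR^2y and any z with xR^1z. Set V(A) to the set of worlds R-reachable from y in exactly 2 steps. Then □^2A holds at y, so the antecedent holds at x; validity forces ◇^3A at z, giving a w with zR^3w and yR^2w.
First-order correspondent: forall x forall y forall z ((x R^2 y & xRz) -> exists w (y R^2 w & z R^3 w)).

forall x forall y forall z ((x R^2 y & xRz) -> exists w (y R^2 w & z R^3 w))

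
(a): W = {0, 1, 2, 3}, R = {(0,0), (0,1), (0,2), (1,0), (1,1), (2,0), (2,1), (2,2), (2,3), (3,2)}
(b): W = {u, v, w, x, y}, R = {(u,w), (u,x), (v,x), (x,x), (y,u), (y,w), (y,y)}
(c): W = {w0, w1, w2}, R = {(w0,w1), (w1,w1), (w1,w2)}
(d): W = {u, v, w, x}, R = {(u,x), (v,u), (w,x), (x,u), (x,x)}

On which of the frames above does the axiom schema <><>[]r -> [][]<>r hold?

(d)

The schema corresponds to a generalized confluence (Geach) condition: forall x forall y forall z ((x R^2 y & x R^2 z) -> exists w (yRw & zRw)).
(a): fails — 0R²1, 0R²3 but no w with 1Rw and 3Rw.
(b): fails — yR²u, yR²w but no t with uRt and wRt.
(c): fails — w0R²w1, w0R²w2 but no w with w1Rw and w2Rw.
(d): condition met.
Valid on: (d).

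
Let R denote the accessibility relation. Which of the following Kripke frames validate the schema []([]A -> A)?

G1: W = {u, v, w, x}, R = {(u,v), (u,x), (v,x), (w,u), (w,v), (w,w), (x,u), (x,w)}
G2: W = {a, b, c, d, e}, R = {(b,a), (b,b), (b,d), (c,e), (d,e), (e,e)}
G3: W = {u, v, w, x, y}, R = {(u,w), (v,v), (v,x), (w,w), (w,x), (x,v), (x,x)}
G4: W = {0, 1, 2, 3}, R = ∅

The schema corresponds to shift-reflexivity: forall x forall y (Rxy -> Ryy).
G1: fails — Ruv but not Rvv.
G2: fails — Rba but not Raa.
G3: satisfies the condition.
G4: satisfies the condition.

G3, G4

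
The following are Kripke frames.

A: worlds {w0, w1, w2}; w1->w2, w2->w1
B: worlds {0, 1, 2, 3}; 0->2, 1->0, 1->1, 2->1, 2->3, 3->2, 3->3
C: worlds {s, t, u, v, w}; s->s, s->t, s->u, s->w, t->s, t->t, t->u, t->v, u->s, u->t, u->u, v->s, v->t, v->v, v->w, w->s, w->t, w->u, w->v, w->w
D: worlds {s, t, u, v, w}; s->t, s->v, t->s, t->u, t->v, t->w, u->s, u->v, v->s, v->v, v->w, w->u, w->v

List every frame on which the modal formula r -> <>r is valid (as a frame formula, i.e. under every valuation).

C

This is the axiom for reflexivity; its first-order frame correspondent is forall x Rxx.
A: fails — world w0 does not see itself.
B: fails — world 0 does not see itself.
C: satisfies the condition.
D: fails — world s does not see itself.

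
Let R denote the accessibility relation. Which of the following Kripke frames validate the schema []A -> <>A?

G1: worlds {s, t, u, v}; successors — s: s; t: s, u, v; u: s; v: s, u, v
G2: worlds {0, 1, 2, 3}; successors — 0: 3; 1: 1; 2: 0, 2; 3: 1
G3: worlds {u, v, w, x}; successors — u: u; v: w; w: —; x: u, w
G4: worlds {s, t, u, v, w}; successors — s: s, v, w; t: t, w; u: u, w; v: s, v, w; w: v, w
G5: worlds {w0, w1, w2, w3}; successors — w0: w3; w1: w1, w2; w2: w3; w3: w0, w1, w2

The schema corresponds to seriality: forall x exists y Rxy.
G1: ✓.
G2: ✓.
G3: fails — world w has no successor.
G4: ✓.
G5: ✓.
Valid on: G1, G2, G4, G5.

G1, G2, G4, G5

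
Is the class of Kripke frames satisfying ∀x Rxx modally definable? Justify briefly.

Definable; □p → p defines it

The condition is reflexivity. A defining modal formula is □p → p.
Suppose □p→p is valid. At any x set V(p)={w : Rxw}. Then □p holds at x, so p holds at x, i.e. Rxx.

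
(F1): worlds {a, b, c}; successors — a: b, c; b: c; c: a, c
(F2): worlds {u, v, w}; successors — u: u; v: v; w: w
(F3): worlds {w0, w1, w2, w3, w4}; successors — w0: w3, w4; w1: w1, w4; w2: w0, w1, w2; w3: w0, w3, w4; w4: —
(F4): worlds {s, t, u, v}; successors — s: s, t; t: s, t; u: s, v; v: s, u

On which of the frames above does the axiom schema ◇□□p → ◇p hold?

This is the axiom for a generalized confluence (Geach) condition; its first-order frame correspondent is ∀x ∀y (xRy → ∃w (yR²w ∧ xRw)).
(F1): holds.
(F2): holds.
(F3): fails — w0Rw4 but no w with w4R²w and w0Rw.
(F4): holds.

(F1), (F2), (F4)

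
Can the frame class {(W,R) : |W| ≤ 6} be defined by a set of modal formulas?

Modal frame validity is preserved under disjoint unions.
Any modal formula valid on each of 7 disjoint one-world frames is valid on their disjoint union (validity is preserved under disjoint unions). Each one-world frame has |W|=1≤6, but the union has |W|=7.
So the class is not modally definable.

Not modally definable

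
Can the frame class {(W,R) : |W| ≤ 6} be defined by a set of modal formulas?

If a class were modally definable it would be closed under disjoint unions (Goldblatt–Thomason).
Any modal formula valid on each of 7 disjoint one-world frames is valid on their disjoint union (validity is preserved under disjoint unions). Each one-world frame has |W|=1≤6, but the union has |W|=7.
So no modal formula (or set of formulas) defines exactly the |W|≤6 frames.

Not modally definable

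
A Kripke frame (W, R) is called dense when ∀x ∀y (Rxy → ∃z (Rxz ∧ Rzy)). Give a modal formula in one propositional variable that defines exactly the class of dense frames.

□□s → □s

This is density; the standard corresponding axiom is C4: □□s → □s.
Suppose □□s→□s is valid. Take Rxy and set V(s)={w : xR²w}. Then □□s at x, so □s at x, so s at y, i.e. ∃z(Rxz∧Rzy).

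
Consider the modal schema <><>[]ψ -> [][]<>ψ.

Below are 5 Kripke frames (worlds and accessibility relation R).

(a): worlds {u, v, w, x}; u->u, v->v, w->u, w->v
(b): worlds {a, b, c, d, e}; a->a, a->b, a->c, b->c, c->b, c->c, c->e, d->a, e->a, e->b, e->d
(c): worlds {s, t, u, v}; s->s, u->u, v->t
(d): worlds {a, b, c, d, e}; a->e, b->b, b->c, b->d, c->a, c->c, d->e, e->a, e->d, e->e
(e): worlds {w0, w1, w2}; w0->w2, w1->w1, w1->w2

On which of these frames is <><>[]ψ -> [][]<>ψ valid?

The schema corresponds to a generalized confluence (Geach) condition: forall x forall y forall z ((x R^2 y & x R^2 z) -> exists w (yRw & zRw)).
(a): fails — wR²u, wR²v but no t with uRt and vRt.
(b): fails — aR²b, aR²e but no w with bRw and eRw.
(c): satisfies the condition.
(d): fails — bR²a, bR²b but no w with aRw and bRw.
(e): fails — w1R²w1, w1R²w2 but no w with w1Rw and w2Rw.
Valid on: (c).

(c)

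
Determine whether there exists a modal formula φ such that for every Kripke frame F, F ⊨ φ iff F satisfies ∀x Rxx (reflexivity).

The condition is reflexivity. A defining modal formula is □q → q.
Suppose □q→q is valid. At any x set V(q)={w : Rxw}. Then □q holds at x, so q holds at x, i.e. Rxx.

Definable; □q → q defines it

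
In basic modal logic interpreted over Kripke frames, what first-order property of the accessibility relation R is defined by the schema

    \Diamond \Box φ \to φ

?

Symmetry

Replacing φ by ¬φ and contraposing gives the equivalent schema φ → □◇φ.
Suppose φ→□◇φ is valid. Take Rxy and set V(φ)={x}. Then φ at x, so □◇φ at x, so ◇φ at y, so some z with Ryz has φ; z=x, i.e. Ryx.
Conversely, any frame satisfying \forall x \forall y (Rxy \to Ryx) validates the schema.
So the correspondent is symmetry.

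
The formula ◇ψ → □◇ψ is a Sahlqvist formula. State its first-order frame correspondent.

the Euclidean property: ∀x ∀y ∀z (Rxy ∧ Rxz → Ryz)

This schema is the 5 axiom.
Its frame correspondent is the Euclidean property — ∀x ∀y ∀z (Rxy ∧ Rxz → Ryz).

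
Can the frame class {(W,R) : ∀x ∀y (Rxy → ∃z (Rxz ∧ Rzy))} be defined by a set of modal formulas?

Yes: it is density, defined by the C4 schema □□p → □p.
Suppose □□p→□p is valid. Take Rxy and set V(p)={w : xR²w}. Then □□p at x, so □p at x, so p at y, i.e. ∃z(Rxz∧Rzy).

Yes, by □□p → □p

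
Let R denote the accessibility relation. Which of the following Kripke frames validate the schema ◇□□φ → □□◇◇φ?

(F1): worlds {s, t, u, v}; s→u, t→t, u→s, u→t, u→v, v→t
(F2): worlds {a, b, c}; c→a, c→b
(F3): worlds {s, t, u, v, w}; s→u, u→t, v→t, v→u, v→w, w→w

(F1), (F2)

This is the axiom for a generalized confluence (Geach) condition; its first-order frame correspondent is ∀x ∀y ∀z ((xRy ∧ xR²z) → ∃w (yR²w ∧ zR²w)).
(F1): holds.
(F2): holds.
(F3): fails — sRu, sR²t but no w* with uR²w* and tR²w*.
Valid on: (F1), (F2).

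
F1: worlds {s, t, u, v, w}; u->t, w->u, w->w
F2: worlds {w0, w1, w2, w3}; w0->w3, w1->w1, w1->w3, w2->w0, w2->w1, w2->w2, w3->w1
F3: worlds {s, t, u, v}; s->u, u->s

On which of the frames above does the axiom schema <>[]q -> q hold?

This is the axiom for symmetry; its first-order frame correspondent is forall x forall y (Rxy -> Ryx).
F1: fails — Rwu but not Ruw.
F2: fails — Rw0w3 but not Rw3w0.
F3: satisfies the condition.
Valid on: F3.

F3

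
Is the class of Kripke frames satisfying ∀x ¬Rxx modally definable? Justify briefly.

Not definable by any modal formula

Modal frame validity is preserved under surjective bounded morphisms.
The 4-cycle (worlds w0,w1,w2,w3 with w0→w1→w2→w3→w0) is irreflexive, and the map sending every world to a single reflexive point • is a surjective bounded morphism (forth: every edge maps to (•,•); back: every world has a successor). So any modal formula valid on the 4-cycle is also valid on the reflexive point, which is not irreflexive.
Hence irreflexivity is not modally definable.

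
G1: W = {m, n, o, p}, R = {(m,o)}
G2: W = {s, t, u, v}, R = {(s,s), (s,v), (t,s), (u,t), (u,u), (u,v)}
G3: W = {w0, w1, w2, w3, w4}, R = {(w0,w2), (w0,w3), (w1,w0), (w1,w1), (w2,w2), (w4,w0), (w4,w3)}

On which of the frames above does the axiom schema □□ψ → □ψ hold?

This is the axiom for density; its first-order frame correspondent is ∀x ∀y (Rxy → ∃z (Rxz ∧ Rzy)).
G1: fails — Rmo but no z with Rmz and Rzo.
G2: ✓.
G3: fails — Rw4w0 but no z with Rw4z and Rzw0.
Valid on: G2.

G2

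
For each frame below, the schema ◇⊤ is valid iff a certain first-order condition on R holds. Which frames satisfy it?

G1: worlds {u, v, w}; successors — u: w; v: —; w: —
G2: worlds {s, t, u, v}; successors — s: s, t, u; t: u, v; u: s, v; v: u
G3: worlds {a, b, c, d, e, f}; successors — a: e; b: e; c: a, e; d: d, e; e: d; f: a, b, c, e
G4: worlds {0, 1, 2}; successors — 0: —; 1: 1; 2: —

Frame correspondent (Sahlqvist): ∀x ∃y Rxy — i.e. seriality.
G1: fails — world v has no successor.
G2: satisfies the condition.
G3: satisfies the condition.
G4: fails — world 0 has no successor.

G2, G3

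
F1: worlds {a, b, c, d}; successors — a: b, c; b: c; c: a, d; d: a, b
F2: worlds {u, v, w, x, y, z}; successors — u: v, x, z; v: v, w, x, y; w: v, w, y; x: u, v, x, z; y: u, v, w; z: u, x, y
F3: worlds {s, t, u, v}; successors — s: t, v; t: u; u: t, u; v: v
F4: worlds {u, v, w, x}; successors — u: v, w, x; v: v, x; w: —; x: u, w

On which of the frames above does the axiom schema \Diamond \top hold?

F1, F2, F3

Frame correspondent (Sahlqvist): \forall x \exists y Rxy — i.e. seriality.
F1: ✓.
F2: ✓.
F3: ✓.
F4: fails — world w has no successor.
Valid on: F1, F2, F3.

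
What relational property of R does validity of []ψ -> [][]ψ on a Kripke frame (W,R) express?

Suppose □ψ→□□ψ is valid. Take Rxy, Ryz and set V(ψ)={w : Rxw}. Then □ψ at x, so □□ψ at x, so □ψ at y, so ψ at z, i.e. Rxz.

transitivity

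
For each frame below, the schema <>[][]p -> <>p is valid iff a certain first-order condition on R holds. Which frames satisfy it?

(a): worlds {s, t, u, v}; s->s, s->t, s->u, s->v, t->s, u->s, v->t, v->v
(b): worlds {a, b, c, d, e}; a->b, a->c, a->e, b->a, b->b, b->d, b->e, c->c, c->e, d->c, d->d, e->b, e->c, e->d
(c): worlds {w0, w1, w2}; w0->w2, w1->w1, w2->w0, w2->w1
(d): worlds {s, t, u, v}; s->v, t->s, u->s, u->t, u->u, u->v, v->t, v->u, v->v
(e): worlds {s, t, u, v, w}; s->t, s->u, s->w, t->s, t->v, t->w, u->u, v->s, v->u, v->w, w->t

This is the axiom for a generalized confluence (Geach) condition; its first-order frame correspondent is forall x forall y (xRy -> exists w (y R^2 w & xRw)).
(a): holds.
(b): holds.
(c): holds.
(d): fails — tRs but no w with sR²w and tRw.
(e): holds.

(a), (b), (c), (e)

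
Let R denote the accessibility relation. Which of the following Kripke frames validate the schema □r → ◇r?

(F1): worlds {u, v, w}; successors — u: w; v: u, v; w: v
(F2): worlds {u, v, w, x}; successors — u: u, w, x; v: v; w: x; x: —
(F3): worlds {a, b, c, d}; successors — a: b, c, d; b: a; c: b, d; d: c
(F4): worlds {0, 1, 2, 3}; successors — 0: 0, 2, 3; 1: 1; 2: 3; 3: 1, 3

Frame correspondent (Sahlqvist): ∀x ∃y Rxy — i.e. seriality.
(F1): holds.
(F2): fails — world x has no successor.
(F3): holds.
(F4): holds.
Valid on: (F1), (F3), (F4).

(F1), (F3), (F4)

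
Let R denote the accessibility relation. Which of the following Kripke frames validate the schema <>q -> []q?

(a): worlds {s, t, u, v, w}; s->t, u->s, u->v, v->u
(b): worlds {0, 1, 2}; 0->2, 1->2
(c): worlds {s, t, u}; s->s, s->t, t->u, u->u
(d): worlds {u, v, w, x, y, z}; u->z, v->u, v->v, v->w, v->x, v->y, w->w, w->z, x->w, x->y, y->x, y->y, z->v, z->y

(b)

The schema corresponds to partial functionality: forall x forall y forall z (Rxy & Rxz -> y = z).
(a): fails — u sees both s and v.
(b): holds.
(c): fails — s sees both s and t.
(d): fails — v sees both u and v.
Valid on: (b).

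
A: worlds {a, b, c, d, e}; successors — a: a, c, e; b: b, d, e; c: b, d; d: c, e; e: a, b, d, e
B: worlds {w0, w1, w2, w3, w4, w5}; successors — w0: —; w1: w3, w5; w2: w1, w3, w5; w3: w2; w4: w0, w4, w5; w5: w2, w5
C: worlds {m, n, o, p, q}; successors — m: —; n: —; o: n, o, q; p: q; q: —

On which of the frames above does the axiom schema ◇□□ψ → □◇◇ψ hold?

A

The schema corresponds to a generalized confluence (Geach) condition: ∀x ∀y ∀z ((xRy ∧ xRz) → ∃w (yR²w ∧ zR²w)).
A: holds.
B: fails — w4Rw0, w4Rw0 but no w with w0R²w and w0R²w.
C: fails — oRn, oRn but no w with nR²w and nR²w.
Valid on: A.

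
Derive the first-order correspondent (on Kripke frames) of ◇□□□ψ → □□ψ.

∀x ∀y ∀z ((xRy ∧ xR²z) → ∃w (yR³w ∧ z = w))

This is a Sahlqvist (Geach-type) schema ◇^1□^3ψ → □^2◇^0ψ.
First-order correspondent: ∀x ∀y ∀z ((xRy ∧ xR²z) → ∃w (yR³w ∧ z = w)).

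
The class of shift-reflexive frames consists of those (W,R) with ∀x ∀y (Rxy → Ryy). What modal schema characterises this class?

This is shift-reflexivity; the standard corresponding axiom is T□: □(□p → p).
Suppose □(□p→p) is valid. Take Rxy and set V(p)={w : Ryw}. Then at y, □p holds; since □(□p→p) at x, □p→p at y, so p at y, i.e. Ryy.

□(□p → p)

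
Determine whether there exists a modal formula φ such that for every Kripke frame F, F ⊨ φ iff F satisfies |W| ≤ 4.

Modal frame validity is preserved under disjoint unions.
Any modal formula valid on each of 5 disjoint one-world frames is valid on their disjoint union (validity is preserved under disjoint unions). Each one-world frame has |W|=1≤4, but the union has |W|=5.
Hence having at most 4 worlds is not modally definable.

Not definable by any modal formula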